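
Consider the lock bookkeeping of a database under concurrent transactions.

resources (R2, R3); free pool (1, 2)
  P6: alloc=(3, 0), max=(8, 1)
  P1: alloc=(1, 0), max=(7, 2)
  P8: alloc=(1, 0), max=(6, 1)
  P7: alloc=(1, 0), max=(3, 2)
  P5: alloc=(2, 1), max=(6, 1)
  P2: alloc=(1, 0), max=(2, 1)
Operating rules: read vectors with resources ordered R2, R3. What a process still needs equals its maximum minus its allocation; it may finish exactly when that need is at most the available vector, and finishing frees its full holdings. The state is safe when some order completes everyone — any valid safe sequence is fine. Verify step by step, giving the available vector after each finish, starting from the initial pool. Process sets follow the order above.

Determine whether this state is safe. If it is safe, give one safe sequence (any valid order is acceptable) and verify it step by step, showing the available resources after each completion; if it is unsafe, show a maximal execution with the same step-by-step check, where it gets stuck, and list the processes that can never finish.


UNSAFE — no complete ordering exists.
Key observation: no order helps: past P2, P7, the free pool tops out at (3, 2), below what each blocked process needs in R2.
A maximal execution: P2, P7 — then nothing else fits. Step-by-step check:
  pool = (1, 2)
  P2 needs (1, 1) <= (1, 2) -> finishes; pool += (1, 0) = (2, 2)
  P7 needs (2, 2) <= (2, 2) -> finishes; pool += (1, 0) = (3, 2)
  P6 still needs (5, 1) but only (3, 2) is free — short on R2
  P1 still needs (6, 2) but only (3, 2) is free — short on R2
  P8 still needs (5, 1) but only (3, 2) is free — short on R2
  P5 still needs (4, 0) but only (3, 2) is free — short on R2
Never able to finish: P6, P1, P8 and P5.


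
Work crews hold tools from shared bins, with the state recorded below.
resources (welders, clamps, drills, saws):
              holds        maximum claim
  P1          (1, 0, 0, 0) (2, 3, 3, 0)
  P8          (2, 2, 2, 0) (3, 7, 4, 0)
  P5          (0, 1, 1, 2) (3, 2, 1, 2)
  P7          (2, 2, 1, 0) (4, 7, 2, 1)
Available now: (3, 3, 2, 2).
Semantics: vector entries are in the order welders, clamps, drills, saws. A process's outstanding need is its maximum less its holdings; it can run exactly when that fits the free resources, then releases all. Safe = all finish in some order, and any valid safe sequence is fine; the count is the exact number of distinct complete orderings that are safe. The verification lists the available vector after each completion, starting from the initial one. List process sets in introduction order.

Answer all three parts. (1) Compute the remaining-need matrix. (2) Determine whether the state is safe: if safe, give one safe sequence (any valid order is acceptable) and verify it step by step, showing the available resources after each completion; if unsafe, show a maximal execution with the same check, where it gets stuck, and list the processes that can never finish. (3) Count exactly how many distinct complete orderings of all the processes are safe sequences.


(1) Outstanding need per process (order welders, clamps, drills, saws):
  P1: (1, 3, 3, 0)
  P8: (1, 5, 2, 0)
  P5: (3, 1, 0, 0)
  P7: (2, 5, 1, 1)
(2) UNSAFE.
Key observation: no order helps: past P5, P1, the free pool tops out at (4, 4, 3, 4), below what each blocked process needs in clamps.
Going as far as possible: P5, P1; after that, nothing fits. Walking it through:
  pool = (3, 3, 2, 2)
  P5 needs (3, 1, 0, 0) <= (3, 3, 2, 2) -> finishes; pool += (0, 1, 1, 2) = (3, 4, 3, 4)
  P1 needs (1, 3, 3, 0) <= (3, 4, 3, 4) -> finishes; pool += (1, 0, 0, 0) = (4, 4, 3, 4)
  P8 cannot run: need (1, 5, 2, 0) vs free (4, 4, 3, 4) (insufficient clamps)
  P7 cannot run: need (2, 5, 1, 1) vs free (4, 4, 3, 4) (insufficient clamps)
Never able to finish: P8 and P7.
(3) Exactly 0 of the possible complete orderings are safe sequences.


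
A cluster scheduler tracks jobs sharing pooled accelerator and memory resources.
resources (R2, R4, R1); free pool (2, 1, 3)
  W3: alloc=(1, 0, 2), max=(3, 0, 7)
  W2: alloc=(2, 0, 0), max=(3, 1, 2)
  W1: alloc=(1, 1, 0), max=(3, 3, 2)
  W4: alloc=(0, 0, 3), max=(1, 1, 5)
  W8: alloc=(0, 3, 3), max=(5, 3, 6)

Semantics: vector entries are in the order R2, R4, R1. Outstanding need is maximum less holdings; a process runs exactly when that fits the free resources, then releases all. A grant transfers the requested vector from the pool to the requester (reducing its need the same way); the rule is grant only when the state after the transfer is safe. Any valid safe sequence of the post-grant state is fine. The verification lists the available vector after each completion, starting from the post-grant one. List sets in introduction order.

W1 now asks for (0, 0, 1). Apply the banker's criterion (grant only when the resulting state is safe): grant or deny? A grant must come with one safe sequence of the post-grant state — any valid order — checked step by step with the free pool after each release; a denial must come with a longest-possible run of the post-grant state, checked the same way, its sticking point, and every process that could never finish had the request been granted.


GRANT. The post-grant state is safe; one safe sequence: W4, W3, W2, W8, W1.
Key observation: even at the reduced pool (2, 1, 2), W4 fits immediately, so safety survives the grant.
Verifying the post-grant state step by step:
  pool = (2, 1, 2)
  W4: need (1, 1, 2) fits (2, 1, 2); releases (0, 0, 3), pool now (2, 1, 5)
  W3: need (2, 0, 5) fits (2, 1, 5); releases (1, 0, 2), pool now (3, 1, 7)
  W2: need (1, 1, 2) fits (3, 1, 7); releases (2, 0, 0), pool now (5, 1, 7)
  W8: need (5, 0, 3) fits (5, 1, 7); releases (0, 3, 3), pool now (5, 4, 10)
  W1: need (2, 2, 1) fits (5, 4, 10); releases (1, 1, 1), pool now (6, 5, 11)


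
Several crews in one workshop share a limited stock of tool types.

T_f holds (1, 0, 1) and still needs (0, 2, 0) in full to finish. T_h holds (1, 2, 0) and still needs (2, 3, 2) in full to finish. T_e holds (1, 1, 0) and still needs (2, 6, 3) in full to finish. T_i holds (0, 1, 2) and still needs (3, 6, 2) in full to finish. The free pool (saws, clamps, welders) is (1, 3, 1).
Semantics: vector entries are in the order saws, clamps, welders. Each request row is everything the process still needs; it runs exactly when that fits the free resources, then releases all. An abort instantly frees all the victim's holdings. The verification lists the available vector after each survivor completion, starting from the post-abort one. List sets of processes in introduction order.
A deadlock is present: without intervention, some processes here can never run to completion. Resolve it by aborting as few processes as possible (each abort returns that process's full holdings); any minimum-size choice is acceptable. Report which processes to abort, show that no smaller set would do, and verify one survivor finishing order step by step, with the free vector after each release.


Abort T_e.
Key observation: aborting T_e returns (1, 1, 0), and T_i — hopeless before — runs at step 3 with the returned capacity in the pool.
Minimality: the empty abort set fails — the state is deadlocked as it stands.
The survivors complete as T_f, T_h, T_i. Step-by-step check (starting from the post-abort pool):
  pool = (2, 4, 1)
  T_f needs (0, 2, 0) <= (2, 4, 1) -> finishes; pool += (1, 0, 1) = (3, 4, 2)
  T_h needs (2, 3, 2) <= (3, 4, 2) -> finishes; pool += (1, 2, 0) = (4, 6, 2)
  T_i needs (3, 6, 2) <= (4, 6, 2) -> finishes; pool += (0, 1, 2) = (4, 7, 4)


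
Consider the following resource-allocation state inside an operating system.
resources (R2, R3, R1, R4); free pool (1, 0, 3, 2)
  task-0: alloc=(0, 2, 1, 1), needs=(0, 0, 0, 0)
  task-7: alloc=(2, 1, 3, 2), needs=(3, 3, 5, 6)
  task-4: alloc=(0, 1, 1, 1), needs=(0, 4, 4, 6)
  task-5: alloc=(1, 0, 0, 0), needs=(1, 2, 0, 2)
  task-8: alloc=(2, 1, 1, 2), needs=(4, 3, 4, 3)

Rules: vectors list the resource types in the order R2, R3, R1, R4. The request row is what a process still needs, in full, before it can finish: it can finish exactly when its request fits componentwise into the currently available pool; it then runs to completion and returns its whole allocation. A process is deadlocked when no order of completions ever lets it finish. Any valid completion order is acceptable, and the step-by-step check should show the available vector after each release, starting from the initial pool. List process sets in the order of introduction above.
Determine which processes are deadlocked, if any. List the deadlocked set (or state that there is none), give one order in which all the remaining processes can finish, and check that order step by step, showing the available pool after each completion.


Deadlocked: task-7, task-4 and task-8.
Key observation: once task-0, task-5 finish, the pool peaks at (2, 2, 4, 3) — and every remaining process still needs more R3 than that.
One completion order for the rest: task-0, task-5. Check, step by step:
  pool = (1, 0, 3, 2)
  run task-0 (needs (0, 0, 0, 0), free (1, 0, 3, 2)); after release of (0, 2, 1, 1) the pool is (1, 2, 4, 3)
  run task-5 (needs (1, 2, 0, 2), free (1, 2, 4, 3)); after release of (1, 0, 0, 0) the pool is (2, 2, 4, 3)
The stuck group stays short no matter what:
  blocked: task-7 wants (3, 3, 5, 6), pool (2, 2, 4, 3) — not enough R2, R3, R1 and R4
  blocked: task-4 wants (0, 4, 4, 6), pool (2, 2, 4, 3) — not enough R3 and R4
  blocked: task-8 wants (4, 3, 4, 3), pool (2, 2, 4, 3) — not enough R2 and R3


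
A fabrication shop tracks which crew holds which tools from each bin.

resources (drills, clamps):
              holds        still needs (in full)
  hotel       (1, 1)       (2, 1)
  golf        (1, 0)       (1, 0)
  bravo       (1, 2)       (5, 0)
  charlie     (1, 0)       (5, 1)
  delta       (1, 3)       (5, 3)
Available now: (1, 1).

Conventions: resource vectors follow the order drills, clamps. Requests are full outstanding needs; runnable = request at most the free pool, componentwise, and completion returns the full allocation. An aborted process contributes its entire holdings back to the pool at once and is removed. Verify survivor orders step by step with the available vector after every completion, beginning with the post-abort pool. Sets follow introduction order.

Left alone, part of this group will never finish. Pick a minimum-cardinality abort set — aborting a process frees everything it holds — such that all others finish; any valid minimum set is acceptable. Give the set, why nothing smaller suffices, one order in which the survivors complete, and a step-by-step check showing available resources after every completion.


The answer: abort bravo and charlie.
Key observation: aborting bravo and charlie returns (2, 2), and delta — hopeless before — runs at step 3 with the returned capacity in the pool.
Minimality, checking each single-abort alternative: hotel alone leaves bravo blocked (short on drills); golf alone leaves bravo blocked (short on drills); bravo alone leaves charlie blocked (short on drills); charlie alone leaves bravo blocked (short on drills); delta alone leaves bravo blocked (short on drills).
One survivor order: golf, hotel, delta. Step-by-step check (post-abort pool first):
  pool = (3, 3)
  run golf (needs (1, 0), free (3, 3)); after release of (1, 0) the pool is (4, 3)
  run hotel (needs (2, 1), free (4, 3)); after release of (1, 1) the pool is (5, 4)
  run delta (needs (5, 3), free (5, 4)); after release of (1, 3) the pool is (6, 7)


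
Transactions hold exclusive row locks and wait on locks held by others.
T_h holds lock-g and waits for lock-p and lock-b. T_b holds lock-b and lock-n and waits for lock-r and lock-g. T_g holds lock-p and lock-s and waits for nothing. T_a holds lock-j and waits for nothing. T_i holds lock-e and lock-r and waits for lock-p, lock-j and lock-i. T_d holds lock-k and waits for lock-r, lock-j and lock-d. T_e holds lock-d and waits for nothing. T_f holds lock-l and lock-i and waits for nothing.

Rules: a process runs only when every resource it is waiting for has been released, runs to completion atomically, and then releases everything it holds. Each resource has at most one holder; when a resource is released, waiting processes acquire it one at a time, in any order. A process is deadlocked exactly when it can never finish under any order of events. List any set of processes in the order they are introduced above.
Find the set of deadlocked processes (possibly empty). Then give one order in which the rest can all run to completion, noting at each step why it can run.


The deadlocked set is T_h and T_b.
Key observation: the waits loop around T_h -> T_b -> T_h with no way out; no other process is dragged down with it.
A valid finishing order for the others: T_g, T_f, T_a, T_i, T_e, T_d.
Walking it through:
  T_g waits on nothing -> runs at once and releases lock-p and lock-s
  T_f waits on nothing -> runs at once and releases lock-l and lock-i
  T_a waits on nothing -> runs at once and releases lock-j
  T_i: everything it awaited (lock-p, lock-j and lock-i) is free; runs, freeing lock-e and lock-r
  T_e waits on nothing -> runs at once and releases lock-d
  T_d: everything it awaited (lock-r, lock-j and lock-d) is free; runs, freeing lock-k


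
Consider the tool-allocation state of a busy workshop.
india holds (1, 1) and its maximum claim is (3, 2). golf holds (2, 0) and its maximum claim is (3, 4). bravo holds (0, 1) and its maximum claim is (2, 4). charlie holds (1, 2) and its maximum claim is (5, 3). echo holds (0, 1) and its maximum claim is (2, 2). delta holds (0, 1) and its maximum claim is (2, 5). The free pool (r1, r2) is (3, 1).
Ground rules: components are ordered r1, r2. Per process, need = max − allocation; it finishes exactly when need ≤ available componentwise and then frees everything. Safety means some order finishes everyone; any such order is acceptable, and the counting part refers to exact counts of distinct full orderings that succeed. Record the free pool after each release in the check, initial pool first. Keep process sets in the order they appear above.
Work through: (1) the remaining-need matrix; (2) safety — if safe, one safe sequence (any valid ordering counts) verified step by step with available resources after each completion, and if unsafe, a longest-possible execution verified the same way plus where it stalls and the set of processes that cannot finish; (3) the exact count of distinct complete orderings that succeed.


(1) Outstanding need per process (order r1, r2):
  india: (2, 1)
  golf: (1, 4)
  bravo: (2, 3)
  charlie: (4, 1)
  echo: (2, 1)
  delta: (2, 4)
(2) SAFE. One safe sequence: echo, india, charlie, bravo, delta, golf.
Key observation: the order's first zero-slack moment is echo ((2, 1) needed, (3, 1) free — a requested resource with nothing to spare).
Check, step by step:
  pool = (3, 1)
  echo: need (2, 1) fits (3, 1); releases (0, 1), pool now (3, 2)
  india: need (2, 1) fits (3, 2); releases (1, 1), pool now (4, 3)
  charlie: need (4, 1) fits (4, 3); releases (1, 2), pool now (5, 5)
  bravo: need (2, 3) fits (5, 5); releases (0, 1), pool now (5, 6)
  delta: need (2, 4) fits (5, 6); releases (0, 1), pool now (5, 7)
  golf: need (1, 4) fits (5, 7); releases (2, 0), pool now (7, 7)
(3) Exactly 48 of the possible complete orderings are safe sequences.


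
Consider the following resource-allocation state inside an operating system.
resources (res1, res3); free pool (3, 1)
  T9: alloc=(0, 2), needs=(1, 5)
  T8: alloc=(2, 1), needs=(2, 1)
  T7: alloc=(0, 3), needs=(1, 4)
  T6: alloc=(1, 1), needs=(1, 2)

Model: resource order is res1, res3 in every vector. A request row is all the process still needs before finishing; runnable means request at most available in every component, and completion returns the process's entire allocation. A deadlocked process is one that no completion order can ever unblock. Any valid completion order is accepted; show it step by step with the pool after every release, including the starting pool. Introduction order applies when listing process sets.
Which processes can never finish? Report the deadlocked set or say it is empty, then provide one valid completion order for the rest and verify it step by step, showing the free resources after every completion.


The deadlocked set is T9 and T7.
Key observation: res3 is the bottleneck — with T8, T6 done the pool holds (6, 3), short of every remaining need.
One completion order for the rest: T8, T6. Walking it through:
  pool = (3, 1)
  run T8 (needs (2, 1), free (3, 1)); after release of (2, 1) the pool is (5, 2)
  run T6 (needs (1, 2), free (5, 2)); after release of (1, 1) the pool is (6, 3)
The stuck group stays short no matter what:
  T9 cannot run: need (1, 5) vs free (6, 3) (insufficient res3)
  T7 cannot run: need (1, 4) vs free (6, 3) (insufficient res3)


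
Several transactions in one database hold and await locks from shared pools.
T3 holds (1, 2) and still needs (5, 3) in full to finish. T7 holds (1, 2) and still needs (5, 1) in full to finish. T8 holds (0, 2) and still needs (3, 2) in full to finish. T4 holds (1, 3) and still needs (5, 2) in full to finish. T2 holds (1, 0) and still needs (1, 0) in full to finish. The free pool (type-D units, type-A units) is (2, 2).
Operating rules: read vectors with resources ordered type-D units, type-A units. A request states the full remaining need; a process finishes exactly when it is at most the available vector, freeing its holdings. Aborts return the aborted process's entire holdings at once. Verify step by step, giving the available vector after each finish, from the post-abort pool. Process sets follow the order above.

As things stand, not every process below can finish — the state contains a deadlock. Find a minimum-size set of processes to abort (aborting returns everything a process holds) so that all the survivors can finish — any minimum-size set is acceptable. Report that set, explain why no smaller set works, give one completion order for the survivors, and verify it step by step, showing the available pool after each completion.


Abort T3 and T7.
Key observation: no ordering could ever have run T4 before the abort of T3 and T7; with (2, 4) back in the pool it fits at step 2.
Minimality, checking each single-abort alternative: T3 alone leaves T7 blocked (short on type-D units); T7 alone leaves T3 blocked (short on type-D units); T8 alone leaves T3 blocked (short on type-D units); T4 alone leaves T3 blocked (short on type-D units); T2 alone leaves T3 blocked (short on type-D units).
Survivors finish in the order: T2, T4, T8. Walking it through (pool after the aborts first):
  pool = (4, 6)
  T2 needs (1, 0) <= (4, 6) -> finishes; pool += (1, 0) = (5, 6)
  T4 needs (5, 2) <= (5, 6) -> finishes; pool += (1, 3) = (6, 9)
  T8 needs (3, 2) <= (6, 9) -> finishes; pool += (0, 2) = (6, 11)


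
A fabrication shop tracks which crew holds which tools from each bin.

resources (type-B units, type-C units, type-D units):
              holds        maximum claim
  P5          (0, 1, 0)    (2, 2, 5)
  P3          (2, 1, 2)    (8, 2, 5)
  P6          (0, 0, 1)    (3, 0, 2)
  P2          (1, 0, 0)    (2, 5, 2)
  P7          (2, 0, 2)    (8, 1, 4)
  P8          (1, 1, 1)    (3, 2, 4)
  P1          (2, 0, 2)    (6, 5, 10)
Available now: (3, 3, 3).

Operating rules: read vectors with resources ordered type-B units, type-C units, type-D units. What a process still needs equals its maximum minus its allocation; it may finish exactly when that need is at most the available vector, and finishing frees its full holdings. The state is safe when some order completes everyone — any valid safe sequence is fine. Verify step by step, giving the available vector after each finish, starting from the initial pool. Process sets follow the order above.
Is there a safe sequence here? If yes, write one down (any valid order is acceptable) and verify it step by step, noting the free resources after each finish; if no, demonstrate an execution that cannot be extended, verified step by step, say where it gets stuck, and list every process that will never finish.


UNSAFE — no complete ordering exists.
Key observation: after P8, P6, P5, P2 the pool peaks at (5, 5, 5), and each blocked process is short somewhere: P3 on type-B units; P7 on type-B units; P1 on type-D units.
The run P8, P6, P5, P2 cannot be extended any further. Verifying each step:
  pool = (3, 3, 3)
  run P8 (needs (2, 1, 3), free (3, 3, 3)); after release of (1, 1, 1) the pool is (4, 4, 4)
  run P6 (needs (3, 0, 1), free (4, 4, 4)); after release of (0, 0, 1) the pool is (4, 4, 5)
  run P5 (needs (2, 1, 5), free (4, 4, 5)); after release of (0, 1, 0) the pool is (4, 5, 5)
  run P2 (needs (1, 5, 2), free (4, 5, 5)); after release of (1, 0, 0) the pool is (5, 5, 5)
  blocked: P3 wants (6, 1, 3), pool (5, 5, 5) — not enough type-B units
  blocked: P7 wants (6, 1, 2), pool (5, 5, 5) — not enough type-B units
  blocked: P1 wants (4, 5, 8), pool (5, 5, 5) — not enough type-D units
Never able to finish: P3, P7 and P1.


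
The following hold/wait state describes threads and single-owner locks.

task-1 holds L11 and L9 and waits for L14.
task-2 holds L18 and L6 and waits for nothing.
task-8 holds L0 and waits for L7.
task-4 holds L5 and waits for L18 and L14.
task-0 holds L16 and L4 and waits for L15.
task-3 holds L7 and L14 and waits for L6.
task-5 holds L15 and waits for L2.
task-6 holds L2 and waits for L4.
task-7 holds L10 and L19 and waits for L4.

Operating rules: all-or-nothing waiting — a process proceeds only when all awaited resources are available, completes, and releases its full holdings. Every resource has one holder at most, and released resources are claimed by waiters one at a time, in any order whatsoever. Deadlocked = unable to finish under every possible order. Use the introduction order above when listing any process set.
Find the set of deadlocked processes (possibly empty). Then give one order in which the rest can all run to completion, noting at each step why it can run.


Deadlocked set: task-0, task-5, task-6 and task-7.
Key observation: task-0 -> task-5 -> task-6 -> task-0 is a circular wait — nothing in it can go first; task-7 waits into the deadlock from upstream.
One completion order for the rest: task-2, task-3, task-8, task-1, task-4.
Check, step by step:
  run task-2 (it waits on nothing); releases L18 and L6
  task-3 waits on L6 — all released -> runs and releases L7 and L14
  task-8 waits on L7 — all released -> runs and releases L0
  task-1 waits on L14 — all released -> runs and releases L11 and L9
  task-4 waits on L18 and L14 — all released -> runs and releases L5


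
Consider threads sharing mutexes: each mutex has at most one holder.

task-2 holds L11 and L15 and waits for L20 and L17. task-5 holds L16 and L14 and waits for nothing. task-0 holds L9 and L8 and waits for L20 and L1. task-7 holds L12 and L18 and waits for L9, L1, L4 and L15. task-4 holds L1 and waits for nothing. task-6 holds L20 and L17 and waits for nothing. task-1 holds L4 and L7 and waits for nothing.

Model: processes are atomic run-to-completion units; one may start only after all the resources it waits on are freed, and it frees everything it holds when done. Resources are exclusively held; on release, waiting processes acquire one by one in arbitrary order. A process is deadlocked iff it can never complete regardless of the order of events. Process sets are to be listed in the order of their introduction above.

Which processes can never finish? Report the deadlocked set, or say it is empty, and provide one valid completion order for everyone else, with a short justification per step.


Nothing here is deadlocked.
Key observation: the wait relation is loop-free; peeling off processes with no waits unwinds the whole state.
A valid finishing order for the others: task-4, task-6, task-1, task-0, task-2, task-7, task-5.
Verifying each step:
  task-4: no waits; runs immediately, freeing L1
  task-6: no waits; runs immediately, freeing L20 and L17
  task-1: no waits; runs immediately, freeing L4 and L7
  run task-0 (all its waits — L20 and L1 — are resolved); releases L9 and L8
  run task-2 (all its waits — L20 and L17 — are resolved); releases L11 and L15
  run task-7 (all its waits — L9, L1, L4 and L15 — are resolved); releases L12 and L18
  task-5: no waits; runs immediately, freeing L16 and L14


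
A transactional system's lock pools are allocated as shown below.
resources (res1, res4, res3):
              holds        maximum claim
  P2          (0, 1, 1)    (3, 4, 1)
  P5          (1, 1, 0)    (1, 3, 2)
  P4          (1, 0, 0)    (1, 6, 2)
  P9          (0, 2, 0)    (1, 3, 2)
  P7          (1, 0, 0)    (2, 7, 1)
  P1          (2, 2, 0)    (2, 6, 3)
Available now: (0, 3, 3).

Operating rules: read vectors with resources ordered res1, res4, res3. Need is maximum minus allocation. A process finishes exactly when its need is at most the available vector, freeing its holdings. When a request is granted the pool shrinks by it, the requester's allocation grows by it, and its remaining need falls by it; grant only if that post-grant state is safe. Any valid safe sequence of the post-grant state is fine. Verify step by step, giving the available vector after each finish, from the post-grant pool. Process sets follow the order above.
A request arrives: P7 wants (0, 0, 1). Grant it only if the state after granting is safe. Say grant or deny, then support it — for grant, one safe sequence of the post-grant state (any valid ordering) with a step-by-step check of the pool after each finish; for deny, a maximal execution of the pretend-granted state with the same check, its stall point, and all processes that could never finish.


DENY: after the grant no complete ordering would exist.
Key observation: after P5, P9, P4 the pool peaks at (2, 6, 2), and each blocked process is short somewhere: P2 on res1; P7 on res4; P1 on res3.
On the post-grant state, P5, P9, P4 is a maximal run — nothing extends it. Verifying each step:
  pool = (0, 3, 2)
  P5 needs (0, 2, 2) <= (0, 3, 2) -> finishes; pool += (1, 1, 0) = (1, 4, 2)
  P9 needs (1, 1, 2) <= (1, 4, 2) -> finishes; pool += (0, 2, 0) = (1, 6, 2)
  P4 needs (0, 6, 2) <= (1, 6, 2) -> finishes; pool += (1, 0, 0) = (2, 6, 2)
  P2 still needs (3, 3, 0) but only (2, 6, 2) is free — short on res1
  P7 still needs (1, 7, 0) but only (2, 6, 2) is free — short on res4
  P1 still needs (0, 4, 3) but only (2, 6, 2) is free — short on res3
Had the request been granted, P2, P7 and P1 could never finish.


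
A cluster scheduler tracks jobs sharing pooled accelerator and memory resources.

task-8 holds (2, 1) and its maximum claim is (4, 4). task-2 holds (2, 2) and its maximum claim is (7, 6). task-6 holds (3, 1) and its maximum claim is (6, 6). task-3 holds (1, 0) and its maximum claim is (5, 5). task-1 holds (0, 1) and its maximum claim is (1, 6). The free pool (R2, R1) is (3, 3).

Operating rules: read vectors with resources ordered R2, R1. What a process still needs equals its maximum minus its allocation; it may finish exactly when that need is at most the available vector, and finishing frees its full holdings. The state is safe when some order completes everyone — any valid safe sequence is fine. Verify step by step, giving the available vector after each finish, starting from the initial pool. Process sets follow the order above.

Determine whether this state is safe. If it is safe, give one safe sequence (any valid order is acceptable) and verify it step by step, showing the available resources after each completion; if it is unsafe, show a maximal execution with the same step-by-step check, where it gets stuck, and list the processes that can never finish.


SAFE — a valid safe sequence is task-8, task-2, task-6, task-3, task-1.
Key observation: the first exact fit in this order is task-8 — it needs (2, 3) with (3, 3) free, meeting a requested resource to the last unit.
Check, step by step:
  pool = (3, 3)
  task-8 needs (2, 3) <= (3, 3) -> finishes; pool += (2, 1) = (5, 4)
  task-2 needs (5, 4) <= (5, 4) -> finishes; pool += (2, 2) = (7, 6)
  task-6 needs (3, 5) <= (7, 6) -> finishes; pool += (3, 1) = (10, 7)
  task-3 needs (4, 5) <= (10, 7) -> finishes; pool += (1, 0) = (11, 7)
  task-1 needs (1, 5) <= (11, 7) -> finishes; pool += (0, 1) = (11, 8)


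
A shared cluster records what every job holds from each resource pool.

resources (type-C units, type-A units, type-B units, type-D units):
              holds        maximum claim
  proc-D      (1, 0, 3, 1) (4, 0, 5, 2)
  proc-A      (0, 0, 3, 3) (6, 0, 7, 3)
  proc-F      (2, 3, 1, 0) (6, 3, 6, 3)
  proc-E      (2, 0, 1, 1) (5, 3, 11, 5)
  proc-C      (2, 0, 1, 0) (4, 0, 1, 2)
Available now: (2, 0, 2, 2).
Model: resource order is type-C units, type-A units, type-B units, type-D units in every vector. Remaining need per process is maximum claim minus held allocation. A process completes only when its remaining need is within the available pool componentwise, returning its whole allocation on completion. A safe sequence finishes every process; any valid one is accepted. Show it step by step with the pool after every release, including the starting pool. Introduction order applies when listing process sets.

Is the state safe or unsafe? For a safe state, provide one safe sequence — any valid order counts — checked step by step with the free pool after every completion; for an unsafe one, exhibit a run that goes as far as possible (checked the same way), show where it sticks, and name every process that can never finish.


SAFE — a valid safe sequence is proc-C, proc-D, proc-F, proc-A, proc-E.
Key observation: the order's first zero-slack moment is proc-C ((2, 0, 0, 2) needed, (2, 0, 2, 2) free — a requested resource with nothing to spare).
Check, step by step:
  pool = (2, 0, 2, 2)
  proc-C needs (2, 0, 0, 2) <= (2, 0, 2, 2) -> finishes; pool += (2, 0, 1, 0) = (4, 0, 3, 2)
  proc-D needs (3, 0, 2, 1) <= (4, 0, 3, 2) -> finishes; pool += (1, 0, 3, 1) = (5, 0, 6, 3)
  proc-F needs (4, 0, 5, 3) <= (5, 0, 6, 3) -> finishes; pool += (2, 3, 1, 0) = (7, 3, 7, 3)
  proc-A needs (6, 0, 4, 0) <= (7, 3, 7, 3) -> finishes; pool += (0, 0, 3, 3) = (7, 3, 10, 6)
  proc-E needs (3, 3, 10, 4) <= (7, 3, 10, 6) -> finishes; pool += (2, 0, 1, 1) = (9, 3, 11, 7)


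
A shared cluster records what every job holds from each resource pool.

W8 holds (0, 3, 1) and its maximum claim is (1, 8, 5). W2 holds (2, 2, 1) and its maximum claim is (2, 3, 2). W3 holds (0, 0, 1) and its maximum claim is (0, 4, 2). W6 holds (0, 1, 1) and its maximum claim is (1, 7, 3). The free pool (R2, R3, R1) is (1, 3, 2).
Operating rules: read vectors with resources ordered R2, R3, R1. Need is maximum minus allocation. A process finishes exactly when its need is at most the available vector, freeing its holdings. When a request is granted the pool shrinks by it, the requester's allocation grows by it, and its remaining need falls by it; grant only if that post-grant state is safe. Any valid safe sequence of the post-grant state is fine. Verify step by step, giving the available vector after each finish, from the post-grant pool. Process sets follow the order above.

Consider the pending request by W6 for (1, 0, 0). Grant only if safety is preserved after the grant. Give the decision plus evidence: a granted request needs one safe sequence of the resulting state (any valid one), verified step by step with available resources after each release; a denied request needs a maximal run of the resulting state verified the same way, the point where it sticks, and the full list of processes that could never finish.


GRANT: granting preserves safety; a valid post-grant sequence is W2, W3, W8, W6.
Key observation: (0, 3, 2) free after granting still covers W2 first, and each release covers the next.
Check on the post-grant state, step by step:
  pool = (0, 3, 2)
  W2 needs (0, 1, 1) <= (0, 3, 2) -> finishes; pool += (2, 2, 1) = (2, 5, 3)
  W3 needs (0, 4, 1) <= (2, 5, 3) -> finishes; pool += (0, 0, 1) = (2, 5, 4)
  W8 needs (1, 5, 4) <= (2, 5, 4) -> finishes; pool += (0, 3, 1) = (2, 8, 5)
  W6 needs (0, 6, 2) <= (2, 8, 5) -> finishes; pool += (1, 1, 1) = (3, 9, 6)


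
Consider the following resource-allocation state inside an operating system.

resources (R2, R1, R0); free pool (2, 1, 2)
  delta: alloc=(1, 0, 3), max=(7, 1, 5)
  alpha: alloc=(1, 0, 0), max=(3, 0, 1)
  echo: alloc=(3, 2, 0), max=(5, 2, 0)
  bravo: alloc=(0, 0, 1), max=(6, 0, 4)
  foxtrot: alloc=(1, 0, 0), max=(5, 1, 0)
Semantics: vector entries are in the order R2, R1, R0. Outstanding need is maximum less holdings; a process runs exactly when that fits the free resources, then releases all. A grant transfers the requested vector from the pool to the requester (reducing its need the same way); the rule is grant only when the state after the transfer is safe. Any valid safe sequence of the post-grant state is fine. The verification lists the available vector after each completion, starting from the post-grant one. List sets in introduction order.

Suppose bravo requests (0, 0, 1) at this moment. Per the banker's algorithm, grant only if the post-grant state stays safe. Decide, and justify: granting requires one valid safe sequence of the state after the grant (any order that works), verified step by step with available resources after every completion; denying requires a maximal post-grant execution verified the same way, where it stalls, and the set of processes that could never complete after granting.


DENY — the pretend-granted state is unsafe.
Key observation: after alpha, echo, foxtrot complete, (7, 3, 1) is the best the pool ever gets, yet each leftover process wants more R0.
On the post-grant state, alpha, echo, foxtrot is a maximal run — nothing extends it. Step-by-step check:
  pool = (2, 1, 1)
  run alpha (needs (2, 0, 1), free (2, 1, 1)); after release of (1, 0, 0) the pool is (3, 1, 1)
  run echo (needs (2, 0, 0), free (3, 1, 1)); after release of (3, 2, 0) the pool is (6, 3, 1)
  run foxtrot (needs (4, 1, 0), free (6, 3, 1)); after release of (1, 0, 0) the pool is (7, 3, 1)
  delta cannot run: need (6, 1, 2) vs free (7, 3, 1) (insufficient R0)
  bravo cannot run: need (6, 0, 2) vs free (7, 3, 1) (insufficient R0)
Had the request been granted, delta and bravo could never finish.


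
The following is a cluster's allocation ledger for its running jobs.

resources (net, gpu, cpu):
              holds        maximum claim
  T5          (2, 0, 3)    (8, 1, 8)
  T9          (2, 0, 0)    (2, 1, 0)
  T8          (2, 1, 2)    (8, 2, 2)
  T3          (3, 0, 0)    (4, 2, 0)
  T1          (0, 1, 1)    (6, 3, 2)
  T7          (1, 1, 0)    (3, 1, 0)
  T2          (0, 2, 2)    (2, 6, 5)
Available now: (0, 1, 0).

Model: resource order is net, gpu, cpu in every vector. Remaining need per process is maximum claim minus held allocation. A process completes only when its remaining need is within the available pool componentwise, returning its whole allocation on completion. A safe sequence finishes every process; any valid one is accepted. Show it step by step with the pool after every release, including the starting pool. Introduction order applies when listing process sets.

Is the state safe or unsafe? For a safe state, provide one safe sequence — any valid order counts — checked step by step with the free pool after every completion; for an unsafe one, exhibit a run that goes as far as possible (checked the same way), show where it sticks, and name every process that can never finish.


The state is SAFE; one workable sequence: T9, T7, T3, T8, T1, T2, T5.
Key observation: the order's first zero-slack moment is T9 ((0, 1, 0) needed, (0, 1, 0) free — a requested resource with nothing to spare).
Step-by-step check:
  pool = (0, 1, 0)
  T9: need (0, 1, 0) fits (0, 1, 0); releases (2, 0, 0), pool now (2, 1, 0)
  T7: need (2, 0, 0) fits (2, 1, 0); releases (1, 1, 0), pool now (3, 2, 0)
  T3: need (1, 2, 0) fits (3, 2, 0); releases (3, 0, 0), pool now (6, 2, 0)
  T8: need (6, 1, 0) fits (6, 2, 0); releases (2, 1, 2), pool now (8, 3, 2)
  T1: need (6, 2, 1) fits (8, 3, 2); releases (0, 1, 1), pool now (8, 4, 3)
  T2: need (2, 4, 3) fits (8, 4, 3); releases (0, 2, 2), pool now (8, 6, 5)
  T5: need (6, 1, 5) fits (8, 6, 5); releases (2, 0, 3), pool now (10, 6, 8)


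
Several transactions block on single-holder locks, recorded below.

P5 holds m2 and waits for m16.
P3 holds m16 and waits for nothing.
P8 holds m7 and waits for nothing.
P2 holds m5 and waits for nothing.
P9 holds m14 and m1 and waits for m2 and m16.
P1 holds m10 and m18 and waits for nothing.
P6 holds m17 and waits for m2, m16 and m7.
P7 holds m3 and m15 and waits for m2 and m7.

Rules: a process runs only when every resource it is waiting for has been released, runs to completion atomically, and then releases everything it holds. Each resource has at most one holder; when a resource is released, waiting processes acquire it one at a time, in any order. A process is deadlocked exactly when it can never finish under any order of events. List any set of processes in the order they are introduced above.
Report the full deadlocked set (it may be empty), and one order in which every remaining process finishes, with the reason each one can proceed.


Nothing here is deadlocked.
Key observation: all waits point, directly or indirectly, at processes that can finish, so nothing is permanently blocked.
A valid finishing order for the others: P2, P3, P8, P5, P9, P1, P7, P6.
Verifying each step:
  run P2 (it waits on nothing); releases m5
  run P3 (it waits on nothing); releases m16
  run P8 (it waits on nothing); releases m7
  run P5 (all its waits — m16 — are resolved); releases m2
  run P9 (all its waits — m2 and m16 — are resolved); releases m14 and m1
  run P1 (it waits on nothing); releases m10 and m18
  run P7 (all its waits — m2 and m7 — are resolved); releases m3 and m15
  run P6 (all its waits — m2, m16 and m7 — are resolved); releases m17


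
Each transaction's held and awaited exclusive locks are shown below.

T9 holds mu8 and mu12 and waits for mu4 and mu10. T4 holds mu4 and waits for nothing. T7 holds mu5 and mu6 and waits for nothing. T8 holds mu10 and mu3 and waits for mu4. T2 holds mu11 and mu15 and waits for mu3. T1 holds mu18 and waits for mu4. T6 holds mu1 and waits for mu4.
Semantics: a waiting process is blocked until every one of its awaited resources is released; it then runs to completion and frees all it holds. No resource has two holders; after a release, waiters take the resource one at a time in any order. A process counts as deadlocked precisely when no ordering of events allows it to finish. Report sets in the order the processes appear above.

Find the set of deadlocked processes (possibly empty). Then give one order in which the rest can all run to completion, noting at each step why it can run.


Nothing here is deadlocked.
Key observation: there is no circular wait here — follow any chain and it reaches a process that is free to run now.
One completion order for the rest: T4, T6, T8, T7, T9, T1, T2.
Step-by-step check:
  run T4 (it waits on nothing); releases mu4
  T6: everything it awaited (mu4) is free; runs, freeing mu1
  T8: everything it awaited (mu4) is free; runs, freeing mu10 and mu3
  run T7 (it waits on nothing); releases mu5 and mu6
  T9: everything it awaited (mu4 and mu10) is free; runs, freeing mu8 and mu12
  T1: everything it awaited (mu4) is free; runs, freeing mu18
  T2: everything it awaited (mu3) is free; runs, freeing mu11 and mu15


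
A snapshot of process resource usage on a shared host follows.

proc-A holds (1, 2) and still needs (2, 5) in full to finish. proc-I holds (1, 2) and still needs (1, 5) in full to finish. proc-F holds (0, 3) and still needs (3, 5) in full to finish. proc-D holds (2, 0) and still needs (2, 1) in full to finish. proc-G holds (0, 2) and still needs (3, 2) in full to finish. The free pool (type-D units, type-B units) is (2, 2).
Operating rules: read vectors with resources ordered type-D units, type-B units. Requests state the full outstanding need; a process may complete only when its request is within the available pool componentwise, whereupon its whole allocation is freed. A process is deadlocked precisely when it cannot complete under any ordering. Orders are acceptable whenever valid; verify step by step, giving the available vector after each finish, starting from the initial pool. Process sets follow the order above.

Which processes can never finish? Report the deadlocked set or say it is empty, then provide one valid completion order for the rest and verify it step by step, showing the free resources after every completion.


Deadlocked: proc-A, proc-I and proc-F.
Key observation: type-B units is the bottleneck — with proc-D, proc-G done the pool holds (4, 4), short of every remaining need.
The rest can finish in the order proc-D, proc-G. Check, step by step:
  pool = (2, 2)
  proc-D needs (2, 1) <= (2, 2) -> finishes; pool += (2, 0) = (4, 2)
  proc-G needs (3, 2) <= (4, 2) -> finishes; pool += (0, 2) = (4, 4)
None of the blocked processes ever fits:
  blocked: proc-A wants (2, 5), pool (4, 4) — not enough type-B units
  blocked: proc-I wants (1, 5), pool (4, 4) — not enough type-B units
  blocked: proc-F wants (3, 5), pool (4, 4) — not enough type-B units
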